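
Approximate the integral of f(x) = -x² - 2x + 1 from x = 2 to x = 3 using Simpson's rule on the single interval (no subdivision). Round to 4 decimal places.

-10.3333

S = (b−a)/6 · [f(2) + 4f(2.5) + f(3)] = 0.166667·[(-7) + 4·(-10.25) + (-14)] = -10.3333.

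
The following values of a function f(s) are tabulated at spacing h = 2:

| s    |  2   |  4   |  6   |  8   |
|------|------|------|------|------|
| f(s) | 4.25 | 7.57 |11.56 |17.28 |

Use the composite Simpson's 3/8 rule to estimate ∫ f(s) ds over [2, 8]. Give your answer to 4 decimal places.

h = 2, n = 3.
(3h/8)·[y₀ + 3y₁ + 3y₂ + y₃] = 0.75·(78.92) = 59.1900.

59.1900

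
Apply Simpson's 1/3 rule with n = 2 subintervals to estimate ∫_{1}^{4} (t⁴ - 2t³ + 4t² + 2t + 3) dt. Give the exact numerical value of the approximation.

h = (4 − 1)/2 = 1.5.
Nodes t₀,…,t₂ = 1, 2.5, 4.
f(t) = t⁴ - 2t³ + 4t² + 2t + 3: f₀=8, f₁=40.8125, f₂=203.
(h/3)·[f₀ + 4f₁ + f₂] = 0.5·(374.25) = 187.125.

187.125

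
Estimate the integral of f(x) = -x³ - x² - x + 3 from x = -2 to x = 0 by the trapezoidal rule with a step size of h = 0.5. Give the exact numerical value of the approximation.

h = (0 − (-2))/4 = 0.5.
Nodes x₀,…,x₄ = -2, -1.5, -1, -0.5, 0.
f(x) = -x³ - x² - x + 3: f₀=9, f₁=5.625, f₂=4, f₃=3.375, f₄=3.
(h/2)·[f₀ + 2f₁ + 2f₂ + 2f₃ + f₄] = 0.25·(38) = 9.5.

9.5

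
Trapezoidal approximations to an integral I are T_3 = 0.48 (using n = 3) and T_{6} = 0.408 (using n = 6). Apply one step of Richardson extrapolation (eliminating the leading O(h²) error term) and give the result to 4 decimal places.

0.3840

R = (4·T_{6} − T_3) / 3 = (4·0.408 − 0.48)/3 = (1.152)/3 = 0.3840.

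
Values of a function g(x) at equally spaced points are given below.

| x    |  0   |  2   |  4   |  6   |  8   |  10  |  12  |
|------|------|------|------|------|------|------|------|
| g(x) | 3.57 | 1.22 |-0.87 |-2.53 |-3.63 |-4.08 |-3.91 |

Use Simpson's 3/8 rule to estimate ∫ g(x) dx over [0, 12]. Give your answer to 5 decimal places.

-20.61000

h = 2, n = 6.
(3h/8)·[y₀ + 3y₁ + 3y₂ + 2y₃ + 3y₄ + 3y₅ + y₆] = 0.75·(-27.48) = -20.61000.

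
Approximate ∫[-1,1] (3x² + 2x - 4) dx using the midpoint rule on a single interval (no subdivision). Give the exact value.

-8

M = (b−a)·f(0) = 2·(-4) = -8.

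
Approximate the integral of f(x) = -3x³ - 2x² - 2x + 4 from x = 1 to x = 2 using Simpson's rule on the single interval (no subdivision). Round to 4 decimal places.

S = (b−a)/6 · [f(1) + 4f(1.5) + f(2)] = 0.166667·[(-3) + 4·(-13.625) + (-32)] = -14.9167.

-14.9167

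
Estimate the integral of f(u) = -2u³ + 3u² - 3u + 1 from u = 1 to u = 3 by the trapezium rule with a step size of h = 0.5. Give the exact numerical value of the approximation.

h = (3 − 1)/4 = 0.5.
Nodes u₀,…,u₄ = 1, 1.5, 2, 2.5, 3.
f(u) = -2u³ + 3u² - 3u + 1: f₀=-1, f₁=-3.5, f₂=-9, f₃=-19, f₄=-35.
(h/2)·[f₀ + 2f₁ + 2f₂ + 2f₃ + f₄] = 0.25·(-99) = -24.75.

-24.75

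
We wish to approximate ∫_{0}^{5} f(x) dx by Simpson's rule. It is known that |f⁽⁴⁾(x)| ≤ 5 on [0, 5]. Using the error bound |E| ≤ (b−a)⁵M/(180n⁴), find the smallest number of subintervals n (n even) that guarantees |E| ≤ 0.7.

Need 15625/(180n⁴) ≤ 0.7.
n⁴ ≥ 15625/(180·0.7) = 124.008 ⇒ n ≥ 3.3370, so the smallest even n is 4. (n must be even for Simpson's rule.)

4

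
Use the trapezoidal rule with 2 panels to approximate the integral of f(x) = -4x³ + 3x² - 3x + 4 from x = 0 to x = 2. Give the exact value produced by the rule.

-9

h = (2 − 0)/2 = 1.
Nodes x₀,…,x₂ = 0, 1, 2.
f(x) = -4x³ + 3x² - 3x + 4: f₀=4, f₁=0, f₂=-22.
(h/2)·[f₀ + 2f₁ + f₂] = 0.5·(-18) = -9.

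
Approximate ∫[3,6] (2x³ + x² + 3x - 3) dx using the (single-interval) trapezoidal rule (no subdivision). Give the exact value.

T = (b−a)/2 · [f(3) + f(6)] = 1.5·[69 + 483] = 828.

828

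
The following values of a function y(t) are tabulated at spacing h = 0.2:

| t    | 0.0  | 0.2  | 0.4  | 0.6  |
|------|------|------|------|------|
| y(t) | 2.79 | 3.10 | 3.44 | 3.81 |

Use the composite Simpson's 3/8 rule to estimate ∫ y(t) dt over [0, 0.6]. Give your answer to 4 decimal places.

h = 0.2, n = 3.
(3h/8)·[y₀ + 3y₁ + 3y₂ + y₃] = 0.075·(26.22) = 1.9665.

1.9665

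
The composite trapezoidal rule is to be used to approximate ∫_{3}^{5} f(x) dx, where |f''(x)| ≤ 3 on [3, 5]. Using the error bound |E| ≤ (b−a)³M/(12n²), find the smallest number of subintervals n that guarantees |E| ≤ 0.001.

Need 24/(12n²) ≤ 0.001.
n² ≥ 24/(12·0.001) = 2000 ⇒ n ≥ 44.7214, so the smallest n is 45.

45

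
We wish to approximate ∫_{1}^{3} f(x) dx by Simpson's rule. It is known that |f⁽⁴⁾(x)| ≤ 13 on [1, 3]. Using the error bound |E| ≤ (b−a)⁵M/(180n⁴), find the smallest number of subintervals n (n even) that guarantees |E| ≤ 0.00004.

16

Need 416/(180n⁴) ≤ 0.00004.
n⁴ ≥ 416/(180·0.00004) = 57777.8 ⇒ n ≥ 15.5039, so the smallest even n is 16. (n must be even for Simpson's rule.)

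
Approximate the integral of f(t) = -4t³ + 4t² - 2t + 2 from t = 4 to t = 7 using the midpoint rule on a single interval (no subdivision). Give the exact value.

M = (b−a)·f(5.5) = 3·(-553.5) = -1660.5.

-1660.5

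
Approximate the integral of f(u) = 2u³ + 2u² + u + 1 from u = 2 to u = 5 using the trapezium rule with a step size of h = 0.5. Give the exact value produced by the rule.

h = (5 − 2)/6 = 0.5.
Nodes u₀,…,u₆ = 2, 2.5, 3, 3.5, 4, 4.5, 5.
f(u) = 2u³ + 2u² + u + 1: f₀=27, f₁=47.25, f₂=76, f₃=114.75, f₄=165, f₅=228.25, f₆=306.
(h/2)·[f₀ + 2f₁ + 2f₂ + 2f₃ + 2f₄ + 2f₅ + f₆] = 0.25·(1595.5) = 398.875.

398.875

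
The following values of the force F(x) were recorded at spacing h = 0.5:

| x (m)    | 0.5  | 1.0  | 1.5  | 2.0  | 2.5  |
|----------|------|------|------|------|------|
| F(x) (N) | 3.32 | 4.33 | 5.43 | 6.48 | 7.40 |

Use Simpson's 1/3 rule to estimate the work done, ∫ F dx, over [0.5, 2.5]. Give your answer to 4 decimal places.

h = 0.5, n = 4.
(h/3)·[y₀ + 4y₁ + 2y₂ + 4y₃ + y₄] = 0.166667·(64.82) = 10.8033.

10.8033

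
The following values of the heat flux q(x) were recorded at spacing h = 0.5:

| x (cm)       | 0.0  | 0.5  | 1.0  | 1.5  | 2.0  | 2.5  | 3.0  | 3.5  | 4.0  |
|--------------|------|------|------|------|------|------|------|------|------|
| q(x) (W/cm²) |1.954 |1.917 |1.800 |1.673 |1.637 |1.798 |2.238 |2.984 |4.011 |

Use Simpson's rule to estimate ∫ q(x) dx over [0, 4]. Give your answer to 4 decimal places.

8.4672

h = 0.5, n = 8.
(h/3)·[y₀ + 4y₁ + 2y₂ + 4y₃ + 2y₄ + 4y₅ + 2y₆ + 4y₇ + y₈] = 0.166667·(50.803) = 8.4672.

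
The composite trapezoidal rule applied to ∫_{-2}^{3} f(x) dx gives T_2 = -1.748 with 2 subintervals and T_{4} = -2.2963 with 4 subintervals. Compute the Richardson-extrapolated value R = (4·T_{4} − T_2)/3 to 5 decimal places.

-2.47907

R = (4·T_{4} − T_2) / 3 = (4·(-2.2963) − (-1.748))/3 = (-7.4372)/3 = -2.47907.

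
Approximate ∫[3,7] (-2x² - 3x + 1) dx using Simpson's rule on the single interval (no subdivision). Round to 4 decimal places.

-266.6667

S = (b−a)/6 · [f(3) + 4f(5) + f(7)] = 0.666667·[(-26) + 4·(-64) + (-118)] = -266.6667.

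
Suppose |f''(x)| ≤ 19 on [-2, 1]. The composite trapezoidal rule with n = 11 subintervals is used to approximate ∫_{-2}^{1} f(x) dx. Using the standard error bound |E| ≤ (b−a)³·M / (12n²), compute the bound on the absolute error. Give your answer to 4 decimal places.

|E| ≤ (3)³·19 / (12·11²) = 513/1452 = 0.3533.

0.3533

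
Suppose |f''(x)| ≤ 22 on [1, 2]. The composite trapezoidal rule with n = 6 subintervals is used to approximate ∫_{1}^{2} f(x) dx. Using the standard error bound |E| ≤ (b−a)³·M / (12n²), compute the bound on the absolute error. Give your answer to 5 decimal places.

|E| ≤ (1)³·22 / (12·6²) = 22/432 = 0.05093.

0.05093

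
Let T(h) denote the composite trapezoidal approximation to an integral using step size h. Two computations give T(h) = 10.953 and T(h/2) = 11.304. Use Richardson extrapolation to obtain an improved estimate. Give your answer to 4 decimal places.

R = (4·T(h/2) − T(h)) / 3 = (4·11.304 − 10.953)/3 = (34.263)/3 = 11.4210.

11.4210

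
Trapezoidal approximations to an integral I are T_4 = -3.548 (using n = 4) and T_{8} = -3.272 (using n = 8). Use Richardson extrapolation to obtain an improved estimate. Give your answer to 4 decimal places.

-3.1800

R = (4·T_{8} − T_4) / 3 = (4·(-3.272) − (-3.548))/3 = (-9.540)/3 = -3.1800.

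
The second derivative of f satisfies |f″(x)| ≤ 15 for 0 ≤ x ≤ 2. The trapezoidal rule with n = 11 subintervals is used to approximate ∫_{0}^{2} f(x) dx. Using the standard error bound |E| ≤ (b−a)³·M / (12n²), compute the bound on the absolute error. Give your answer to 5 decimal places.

|E| ≤ (2)³·15 / (12·11²) = 120/1452 = 0.08264.

0.08264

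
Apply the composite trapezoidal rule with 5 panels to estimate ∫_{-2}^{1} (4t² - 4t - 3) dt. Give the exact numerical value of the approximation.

9.72

h = (1 − (-2))/5 = 0.6.
Nodes t₀,…,t₅ = -2, -1.4, -0.8, -0.2, 0.4, 1.
f(t) = 4t² - 4t - 3: f₀=21, f₁=10.44, f₂=2.76, f₃=-2.04, f₄=-3.96, f₅=-3.
(h/2)·[f₀ + 2f₁ + 2f₂ + 2f₃ + 2f₄ + f₅] = 0.3·(32.4) = 9.72.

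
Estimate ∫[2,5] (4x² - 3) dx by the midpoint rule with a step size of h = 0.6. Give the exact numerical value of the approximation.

h = (5 − 2)/5 = 0.6.
Midpoints m₁,…,m₅ = 2.3, 2.9, 3.5, 4.1, 4.7.
f(m₁)=18.16, f(m₂)=30.64, f(m₃)=46, f(m₄)=64.24, f(m₅)=85.36.
h·[f(m₁) + f(m₂) + f(m₃) + f(m₄) + f(m₅)] = 0.6·(244.4) = 146.64.

146.64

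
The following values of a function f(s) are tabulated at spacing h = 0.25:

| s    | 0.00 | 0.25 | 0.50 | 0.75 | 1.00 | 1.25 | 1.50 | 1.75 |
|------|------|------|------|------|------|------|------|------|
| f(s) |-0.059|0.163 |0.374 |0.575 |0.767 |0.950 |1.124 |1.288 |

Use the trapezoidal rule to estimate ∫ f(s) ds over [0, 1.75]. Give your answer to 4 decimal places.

1.1419

h = 0.25, n = 7.
(h/2)·[y₀ + 2y₁ + 2y₂ + 2y₃ + 2y₄ + 2y₅ + 2y₆ + y₇] = 0.125·(9.135) = 1.1419.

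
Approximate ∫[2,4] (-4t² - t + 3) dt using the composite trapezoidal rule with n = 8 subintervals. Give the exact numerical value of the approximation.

-74.75

h = (4 − 2)/8 = 0.25.
Nodes t₀,…,t₈ = 2, 2.25, 2.5, 2.75, 3, 3.25, 3.5, 3.75, 4.
f(t) = -4t² - t + 3: f₀=-15, f₁=-19.5, f₂=-24.5, f₃=-30, f₄=-36, f₅=-42.5, f₆=-49.5, f₇=-57, f₈=-65.
(h/2)·[f₀ + 2f₁ + 2f₂ + 2f₃ + 2f₄ + 2f₅ + 2f₆ + 2f₇ + f₈] = 0.125·(-598) = -74.75.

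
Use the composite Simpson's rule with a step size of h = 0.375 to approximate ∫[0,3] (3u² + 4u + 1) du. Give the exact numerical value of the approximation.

48

h = (3 − 0)/8 = 0.375.
Nodes u₀,…,u₈ = 0, 0.375, 0.75, 1.125, 1.5, 1.875, 2.25, 2.625, 3.
f(u) = 3u² + 4u + 1: f₀=1, f₁=2.921875, f₂=5.6875, f₃=9.296875, f₄=13.75, f₅=19.046875, f₆=25.1875, f₇=32.171875, f₈=40.
(h/3)·[f₀ + 4f₁ + 2f₂ + 4f₃ + 2f₄ + 4f₅ + 2f₆ + 4f₇ + f₈] = 0.125·(384) = 48.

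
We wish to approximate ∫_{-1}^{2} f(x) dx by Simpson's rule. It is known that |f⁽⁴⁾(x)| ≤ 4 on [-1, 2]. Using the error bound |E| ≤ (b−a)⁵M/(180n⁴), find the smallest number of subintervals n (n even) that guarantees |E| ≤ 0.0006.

Need 972/(180n⁴) ≤ 0.0006.
n⁴ ≥ 972/(180·0.0006) = 9000 ⇒ n ≥ 9.7400, so the smallest even n is 10. (n must be even for Simpson's rule.)

10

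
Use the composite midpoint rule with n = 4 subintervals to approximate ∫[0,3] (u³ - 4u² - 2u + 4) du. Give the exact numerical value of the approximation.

h = (3 − 0)/4 = 0.75.
Midpoints m₁,…,m₄ = 0.375, 1.125, 1.875, 2.625.
f(m₁)=2.740234375, f(m₂)=-1.888671875, f(m₃)=-7.220703125, f(m₄)=-10.724609375.
h·[f(m₁) + f(m₂) + f(m₃) + f(m₄)] = 0.75·(-17.09375) = -12.8203125.

-12.8203125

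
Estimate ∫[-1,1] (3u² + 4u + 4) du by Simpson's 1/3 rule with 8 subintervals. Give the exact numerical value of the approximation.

h = (1 − (-1))/8 = 0.25.
Nodes u₀,…,u₈ = -1, -0.75, -0.5, -0.25, 0, 0.25, 0.5, 0.75, 1.
f(u) = 3u² + 4u + 4: f₀=3, f₁=2.6875, f₂=2.75, f₃=3.1875, f₄=4, f₅=5.1875, f₆=6.75, f₇=8.6875, f₈=11.
(h/3)·[f₀ + 4f₁ + 2f₂ + 4f₃ + 2f₄ + 4f₅ + 2f₆ + 4f₇ + f₈] = 0.083333·(120) = 10.

10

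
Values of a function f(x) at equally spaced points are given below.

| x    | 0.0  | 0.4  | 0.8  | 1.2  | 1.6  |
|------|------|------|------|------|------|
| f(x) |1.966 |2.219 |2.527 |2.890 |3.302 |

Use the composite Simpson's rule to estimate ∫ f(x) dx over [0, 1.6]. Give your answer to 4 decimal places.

h = 0.4, n = 4.
(h/3)·[y₀ + 4y₁ + 2y₂ + 4y₃ + y₄] = 0.133333·(30.758) = 4.1011.

4.1011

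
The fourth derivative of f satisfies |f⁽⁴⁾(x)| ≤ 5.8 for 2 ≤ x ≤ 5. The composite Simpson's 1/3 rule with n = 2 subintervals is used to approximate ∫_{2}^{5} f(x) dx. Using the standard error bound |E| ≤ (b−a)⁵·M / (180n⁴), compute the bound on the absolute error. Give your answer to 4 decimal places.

0.4894

|E| ≤ (3)⁵·5.8 / (180·2⁴) = 1409.4/2880 = 0.4894.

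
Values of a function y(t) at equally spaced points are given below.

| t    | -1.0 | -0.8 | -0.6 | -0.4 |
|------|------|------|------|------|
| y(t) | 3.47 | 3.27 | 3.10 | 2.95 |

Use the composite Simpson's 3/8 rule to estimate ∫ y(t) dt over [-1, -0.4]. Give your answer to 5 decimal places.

1.91475

h = 0.2, n = 3.
(3h/8)·[y₀ + 3y₁ + 3y₂ + y₃] = 0.075·(25.53) = 1.91475.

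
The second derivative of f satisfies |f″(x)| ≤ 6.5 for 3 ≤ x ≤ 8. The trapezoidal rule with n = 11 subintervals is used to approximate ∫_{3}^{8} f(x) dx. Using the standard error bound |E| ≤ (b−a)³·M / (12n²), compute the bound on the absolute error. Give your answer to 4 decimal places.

0.5596

|E| ≤ (5)³·6.5 / (12·11²) = 812.5/1452 = 0.5596.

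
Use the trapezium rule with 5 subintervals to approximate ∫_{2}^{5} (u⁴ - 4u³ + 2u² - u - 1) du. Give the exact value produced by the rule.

80.92704

h = (5 − 2)/5 = 0.6.
Nodes u₀,…,u₅ = 2, 2.6, 3.2, 3.8, 4.4, 5.
f(u) = u⁴ - 4u³ + 2u² - u - 1: f₀=-11, f₁=-14.6864, f₂=-9.9344, f₃=13.1056, f₄=67.3936, f₅=169.
(h/2)·[f₀ + 2f₁ + 2f₂ + 2f₃ + 2f₄ + f₅] = 0.3·(269.7568) = 80.92704.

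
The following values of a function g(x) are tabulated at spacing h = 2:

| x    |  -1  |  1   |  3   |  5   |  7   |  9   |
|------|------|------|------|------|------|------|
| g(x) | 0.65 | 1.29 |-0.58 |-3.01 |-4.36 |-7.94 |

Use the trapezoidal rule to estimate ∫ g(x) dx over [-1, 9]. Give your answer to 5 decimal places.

h = 2, n = 5.
(h/2)·[y₀ + 2y₁ + 2y₂ + 2y₃ + 2y₄ + y₅] = 1·(-20.61) = -20.61000.

-20.61000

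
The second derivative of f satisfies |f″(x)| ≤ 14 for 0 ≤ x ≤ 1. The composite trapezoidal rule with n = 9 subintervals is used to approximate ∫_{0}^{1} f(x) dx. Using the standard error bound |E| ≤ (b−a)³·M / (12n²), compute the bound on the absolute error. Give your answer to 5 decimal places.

|E| ≤ (1)³·14 / (12·9²) = 14/972 = 0.01440.

0.01440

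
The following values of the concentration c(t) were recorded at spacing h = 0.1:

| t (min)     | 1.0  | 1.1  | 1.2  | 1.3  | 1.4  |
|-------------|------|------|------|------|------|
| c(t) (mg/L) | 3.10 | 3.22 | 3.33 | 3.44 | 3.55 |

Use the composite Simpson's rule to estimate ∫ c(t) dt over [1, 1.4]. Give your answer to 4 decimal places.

h = 0.1, n = 4.
(h/3)·[y₀ + 4y₁ + 2y₂ + 4y₃ + y₄] = 0.033333·(39.95) = 1.3317.

1.3317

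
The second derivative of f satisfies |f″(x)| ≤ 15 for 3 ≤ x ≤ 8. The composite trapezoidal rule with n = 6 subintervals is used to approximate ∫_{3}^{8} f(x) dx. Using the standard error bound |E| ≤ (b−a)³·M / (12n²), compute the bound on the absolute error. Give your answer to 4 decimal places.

4.3403

|E| ≤ (5)³·15 / (12·6²) = 1875/432 = 4.3403.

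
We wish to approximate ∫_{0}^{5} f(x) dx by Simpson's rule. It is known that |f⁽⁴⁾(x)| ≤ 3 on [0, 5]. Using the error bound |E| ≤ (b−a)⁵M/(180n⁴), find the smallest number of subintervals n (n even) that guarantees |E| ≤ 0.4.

Need 9375/(180n⁴) ≤ 0.4.
n⁴ ≥ 9375/(180·0.4) = 130.208 ⇒ n ≥ 3.3780, so the smallest even n is 4. (n must be even for Simpson's rule.)

4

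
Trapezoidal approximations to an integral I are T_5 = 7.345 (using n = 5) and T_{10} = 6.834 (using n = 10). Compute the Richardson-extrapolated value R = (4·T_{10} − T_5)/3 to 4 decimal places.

R = (4·T_{10} − T_5) / 3 = (4·6.834 − 7.345)/3 = (19.991)/3 = 6.6637.

6.6637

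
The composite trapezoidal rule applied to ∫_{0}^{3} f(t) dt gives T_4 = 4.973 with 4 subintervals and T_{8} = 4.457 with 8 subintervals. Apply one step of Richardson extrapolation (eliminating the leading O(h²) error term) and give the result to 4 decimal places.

4.2850

R = (4·T_{8} − T_4) / 3 = (4·4.457 − 4.973)/3 = (12.855)/3 = 4.2850.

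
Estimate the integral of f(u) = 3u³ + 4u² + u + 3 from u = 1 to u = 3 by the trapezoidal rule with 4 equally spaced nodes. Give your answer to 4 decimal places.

h = (3 − 1)/3 = 0.666667.
Nodes u₀,…,u₃ = 1, 1.666667, 2.333333, 3.
f(u) = 3u³ + 4u² + u + 3: f₀=11, f₁=29.666667, f₂=65.222222, f₃=123.
(h/2)·[f₀ + 2f₁ + 2f₂ + f₃] = 0.333333·(323.777778) = 107.9259.

107.9259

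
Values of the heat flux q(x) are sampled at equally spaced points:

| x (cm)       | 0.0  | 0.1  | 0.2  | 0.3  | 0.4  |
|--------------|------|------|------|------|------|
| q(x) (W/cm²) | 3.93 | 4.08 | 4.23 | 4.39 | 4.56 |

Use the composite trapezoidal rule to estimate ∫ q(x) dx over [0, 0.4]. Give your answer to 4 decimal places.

1.6945

h = 0.1, n = 4.
(h/2)·[y₀ + 2y₁ + 2y₂ + 2y₃ + y₄] = 0.05·(33.89) = 1.6945.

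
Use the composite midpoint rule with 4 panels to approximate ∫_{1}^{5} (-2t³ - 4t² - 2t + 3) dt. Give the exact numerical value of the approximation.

h = (5 − 1)/4 = 1.
Midpoints m₁,…,m₄ = 1.5, 2.5, 3.5, 4.5.
f(m₁)=-15.75, f(m₂)=-58.25, f(m₃)=-138.75, f(m₄)=-269.25.
h·[f(m₁) + f(m₂) + f(m₃) + f(m₄)] = 1·(-482) = -482.

-482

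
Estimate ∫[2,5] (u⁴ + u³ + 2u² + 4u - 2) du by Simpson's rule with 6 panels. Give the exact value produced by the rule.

884.875

h = (5 − 2)/6 = 0.5.
Nodes u₀,…,u₆ = 2, 2.5, 3, 3.5, 4, 4.5, 5.
f(u) = u⁴ + u³ + 2u² + 4u - 2: f₀=38, f₁=75.1875, f₂=136, f₃=229.4375, f₄=366, f₅=557.6875, f₆=818.
(h/3)·[f₀ + 4f₁ + 2f₂ + 4f₃ + 2f₄ + 4f₅ + f₆] = 0.166667·(5309.25) = 884.875.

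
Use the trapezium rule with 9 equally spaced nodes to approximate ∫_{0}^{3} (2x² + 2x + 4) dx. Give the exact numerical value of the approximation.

39.140625

h = (3 − 0)/8 = 0.375.
Nodes x₀,…,x₈ = 0, 0.375, 0.75, 1.125, 1.5, 1.875, 2.25, 2.625, 3.
f(x) = 2x² + 2x + 4: f₀=4, f₁=5.03125, f₂=6.625, f₃=8.78125, f₄=11.5, f₅=14.78125, f₆=18.625, f₇=23.03125, f₈=28.
(h/2)·[f₀ + 2f₁ + 2f₂ + 2f₃ + 2f₄ + 2f₅ + 2f₆ + 2f₇ + f₈] = 0.1875·(208.75) = 39.140625.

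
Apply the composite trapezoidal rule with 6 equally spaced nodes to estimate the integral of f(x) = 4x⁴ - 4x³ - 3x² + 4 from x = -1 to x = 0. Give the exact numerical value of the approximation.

4.87312

h = (0 − (-1))/5 = 0.2.
Nodes x₀,…,x₅ = -1, -0.8, -0.6, -0.4, -0.2, 0.
f(x) = 4x⁴ - 4x³ - 3x² + 4: f₀=9, f₁=5.7664, f₂=4.3024, f₃=3.8784, f₄=3.9184, f₅=4.
(h/2)·[f₀ + 2f₁ + 2f₂ + 2f₃ + 2f₄ + f₅] = 0.1·(48.7312) = 4.87312.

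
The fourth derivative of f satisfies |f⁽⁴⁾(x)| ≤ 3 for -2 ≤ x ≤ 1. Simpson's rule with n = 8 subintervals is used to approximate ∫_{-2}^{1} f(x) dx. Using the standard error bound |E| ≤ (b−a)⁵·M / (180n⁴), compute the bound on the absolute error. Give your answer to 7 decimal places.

0.0009888

|E| ≤ (3)⁵·3 / (180·8⁴) = 729/737280 = 0.0009888.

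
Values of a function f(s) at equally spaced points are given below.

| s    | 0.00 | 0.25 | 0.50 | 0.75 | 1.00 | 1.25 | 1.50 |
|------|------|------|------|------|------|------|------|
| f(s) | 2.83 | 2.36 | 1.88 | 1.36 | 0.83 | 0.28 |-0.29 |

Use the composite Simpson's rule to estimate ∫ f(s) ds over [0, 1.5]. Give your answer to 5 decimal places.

1.99667

h = 0.25, n = 6.
(h/3)·[y₀ + 4y₁ + 2y₂ + 4y₃ + 2y₄ + 4y₅ + y₆] = 0.083333·(23.96) = 1.99667.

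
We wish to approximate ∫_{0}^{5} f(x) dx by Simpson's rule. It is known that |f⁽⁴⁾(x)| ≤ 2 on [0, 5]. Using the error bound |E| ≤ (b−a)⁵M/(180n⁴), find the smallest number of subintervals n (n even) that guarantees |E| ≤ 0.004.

10

Need 6250/(180n⁴) ≤ 0.004.
n⁴ ≥ 6250/(180·0.004) = 8680.56 ⇒ n ≥ 9.6524, so the smallest even n is 10. (n must be even for Simpson's rule.)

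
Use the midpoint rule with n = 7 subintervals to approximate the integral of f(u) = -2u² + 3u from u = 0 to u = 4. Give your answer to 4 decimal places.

-18.4490

h = (4 − 0)/7 = 0.571429.
Midpoints m₁,…,m₇ = 0.285714, 0.857143, 1.428571, 2, 2.571429, 3.142857, 3.714286.
f(m₁)=0.693878, f(m₂)=1.102041, f(m₃)=0.204082, f(m₄)=-2, f(m₅)=-5.510204, f(m₆)=-10.326531, f(m₇)=-16.448980.
h·[f(m₁) + f(m₂) + f(m₃) + f(m₄) + f(m₅) + f(m₆) + f(m₇)] = 0.571429·(-32.285714) = -18.4490.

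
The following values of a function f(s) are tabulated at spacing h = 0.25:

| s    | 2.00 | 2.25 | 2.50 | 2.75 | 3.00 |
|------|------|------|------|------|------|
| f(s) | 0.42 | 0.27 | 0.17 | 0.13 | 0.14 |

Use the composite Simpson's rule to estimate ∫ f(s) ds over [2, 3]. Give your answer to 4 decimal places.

0.2083

h = 0.25, n = 4.
(h/3)·[y₀ + 4y₁ + 2y₂ + 4y₃ + y₄] = 0.083333·(2.50) = 0.2083.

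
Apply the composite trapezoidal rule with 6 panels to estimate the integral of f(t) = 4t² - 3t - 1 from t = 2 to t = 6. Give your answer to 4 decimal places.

226.5185

h = (6 − 2)/6 = 0.666667.
Nodes t₀,…,t₆ = 2, 2.666667, 3.333333, 4, 4.666667, 5.333333, 6.
f(t) = 4t² - 3t - 1: f₀=9, f₁=19.444444, f₂=33.444444, f₃=51, f₄=72.111111, f₅=96.777778, f₆=125.
(h/2)·[f₀ + 2f₁ + 2f₂ + 2f₃ + 2f₄ + 2f₅ + f₆] = 0.333333·(679.555556) = 226.5185.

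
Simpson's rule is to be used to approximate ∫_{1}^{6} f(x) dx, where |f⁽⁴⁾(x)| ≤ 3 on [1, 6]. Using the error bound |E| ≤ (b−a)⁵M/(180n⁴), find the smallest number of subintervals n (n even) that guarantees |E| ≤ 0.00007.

30

Need 9375/(180n⁴) ≤ 0.00007.
n⁴ ≥ 9375/(180·0.00007) = 744048 ⇒ n ≥ 29.3697, so the smallest even n is 30. (n must be even for Simpson's rule.)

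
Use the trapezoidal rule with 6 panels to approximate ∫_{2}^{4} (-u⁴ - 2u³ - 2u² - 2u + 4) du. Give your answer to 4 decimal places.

h = (4 − 2)/6 = 0.333333.
Nodes u₀,…,u₆ = 2, 2.333333, 2.666667, 3, 3.333333, 3.666667, 4.
f(u) = -u⁴ - 2u³ - 2u² - 2u + 4: f₀=-40, f₁=-66.604938, f₂=-104.049383, f₃=-155, f₄=-222.419753, f₅=-309.567901, f₆=-420.
(h/2)·[f₀ + 2f₁ + 2f₂ + 2f₃ + 2f₄ + 2f₅ + f₆] = 0.166667·(-2175.283951) = -362.5473.

-362.5473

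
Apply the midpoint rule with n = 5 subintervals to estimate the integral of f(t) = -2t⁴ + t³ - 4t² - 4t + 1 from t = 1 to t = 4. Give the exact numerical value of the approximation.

h = (4 − 1)/5 = 0.6.
Midpoints m₁,…,m₅ = 1.3, 1.9, 2.5, 3.1, 3.7.
f(m₁)=-14.4752, f(m₂)=-40.2452, f(m₃)=-96.5, f(m₄)=-204.7532, f(m₅)=-392.7392.
h·[f(m₁) + f(m₂) + f(m₃) + f(m₄) + f(m₅)] = 0.6·(-748.7128) = -449.22768.

-449.22768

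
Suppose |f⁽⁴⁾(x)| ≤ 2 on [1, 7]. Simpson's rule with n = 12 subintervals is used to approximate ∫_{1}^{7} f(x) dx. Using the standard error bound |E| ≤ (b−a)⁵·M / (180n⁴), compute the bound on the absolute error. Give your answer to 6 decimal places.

0.004167

|E| ≤ (6)⁵·2 / (180·12⁴) = 15552/3732480 = 0.004167.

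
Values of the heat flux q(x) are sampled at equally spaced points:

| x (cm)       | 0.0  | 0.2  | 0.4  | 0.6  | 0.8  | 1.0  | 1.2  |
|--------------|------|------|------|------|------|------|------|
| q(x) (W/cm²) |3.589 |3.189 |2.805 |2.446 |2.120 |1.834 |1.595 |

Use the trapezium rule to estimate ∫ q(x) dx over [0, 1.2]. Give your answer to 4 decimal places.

h = 0.2, n = 6.
(h/2)·[y₀ + 2y₁ + 2y₂ + 2y₃ + 2y₄ + 2y₅ + y₆] = 0.1·(29.972) = 2.9972.

2.9972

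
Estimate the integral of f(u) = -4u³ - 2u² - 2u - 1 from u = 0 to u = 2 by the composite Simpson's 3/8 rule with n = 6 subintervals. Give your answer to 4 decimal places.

h = (2 − 0)/6 = 0.333333.
Nodes u₀,…,u₆ = 0, 0.333333, 0.666667, 1, 1.333333, 1.666667, 2.
f(u) = -4u³ - 2u² - 2u - 1: f₀=-1, f₁=-2.037037, f₂=-4.407407, f₃=-9, f₄=-16.703704, f₅=-28.407407, f₆=-45.
(3h/8)·[f₀ + 3f₁ + 3f₂ + 2f₃ + 3f₄ + 3f₅ + f₆] = 0.125·(-218.666667) = -27.3333.

-27.3333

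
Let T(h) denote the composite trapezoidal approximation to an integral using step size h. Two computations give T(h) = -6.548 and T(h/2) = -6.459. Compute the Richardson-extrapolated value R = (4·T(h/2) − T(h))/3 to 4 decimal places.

R = (4·T(h/2) − T(h)) / 3 = (4·(-6.459) − (-6.548))/3 = (-19.288)/3 = -6.4293.

-6.4293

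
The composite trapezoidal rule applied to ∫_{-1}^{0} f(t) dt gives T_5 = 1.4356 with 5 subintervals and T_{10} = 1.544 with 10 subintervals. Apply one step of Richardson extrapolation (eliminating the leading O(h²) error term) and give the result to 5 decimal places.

R = (4·T_{10} − T_5) / 3 = (4·1.544 − 1.4356)/3 = (4.7404)/3 = 1.58013.

1.58013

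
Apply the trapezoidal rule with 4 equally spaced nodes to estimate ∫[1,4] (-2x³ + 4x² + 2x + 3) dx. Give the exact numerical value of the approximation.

h = (4 − 1)/3 = 1.
Nodes x₀,…,x₃ = 1, 2, 3, 4.
f(x) = -2x³ + 4x² + 2x + 3: f₀=7, f₁=7, f₂=-9, f₃=-53.
(h/2)·[f₀ + 2f₁ + 2f₂ + f₃] = 0.5·(-50) = -25.

-25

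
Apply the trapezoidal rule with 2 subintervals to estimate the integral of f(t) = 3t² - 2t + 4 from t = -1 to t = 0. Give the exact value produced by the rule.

h = (0 − (-1))/2 = 0.5.
Nodes t₀,…,t₂ = -1, -0.5, 0.
f(t) = 3t² - 2t + 4: f₀=9, f₁=5.75, f₂=4.
(h/2)·[f₀ + 2f₁ + f₂] = 0.25·(24.5) = 6.125.

6.125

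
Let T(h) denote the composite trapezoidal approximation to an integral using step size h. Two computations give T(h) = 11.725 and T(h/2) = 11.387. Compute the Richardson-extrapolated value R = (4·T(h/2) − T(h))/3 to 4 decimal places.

R = (4·T(h/2) − T(h)) / 3 = (4·11.387 − 11.725)/3 = (33.823)/3 = 11.2743.

11.2743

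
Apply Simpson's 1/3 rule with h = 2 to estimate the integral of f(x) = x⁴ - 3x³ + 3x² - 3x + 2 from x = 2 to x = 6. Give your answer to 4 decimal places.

765.3333

h = (6 − 2)/2 = 2.
Nodes x₀,…,x₂ = 2, 4, 6.
f(x) = x⁴ - 3x³ + 3x² - 3x + 2: f₀=0, f₁=102, f₂=740.
(h/3)·[f₀ + 4f₁ + f₂] = 0.666667·(1148) = 765.3333.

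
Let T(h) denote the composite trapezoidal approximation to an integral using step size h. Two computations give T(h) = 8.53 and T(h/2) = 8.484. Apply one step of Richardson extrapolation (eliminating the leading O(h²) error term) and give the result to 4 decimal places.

R = (4·T(h/2) − T(h)) / 3 = (4·8.484 − 8.53)/3 = (25.406)/3 = 8.4687.

8.4687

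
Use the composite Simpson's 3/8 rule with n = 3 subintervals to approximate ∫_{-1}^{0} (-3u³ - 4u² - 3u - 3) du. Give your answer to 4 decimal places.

-2.0833

h = (0 − (-1))/3 = 0.333333.
Nodes u₀,…,u₃ = -1, -0.666667, -0.333333, 0.
f(u) = -3u³ - 4u² - 3u - 3: f₀=-1, f₁=-1.888889, f₂=-2.333333, f₃=-3.
(3h/8)·[f₀ + 3f₁ + 3f₂ + f₃] = 0.125·(-16.666667) = -2.0833.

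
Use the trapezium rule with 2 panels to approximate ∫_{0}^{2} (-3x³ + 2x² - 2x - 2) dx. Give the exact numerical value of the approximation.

-17

h = (2 − 0)/2 = 1.
Nodes x₀,…,x₂ = 0, 1, 2.
f(x) = -3x³ + 2x² - 2x - 2: f₀=-2, f₁=-5, f₂=-22.
(h/2)·[f₀ + 2f₁ + f₂] = 0.5·(-34) = -17.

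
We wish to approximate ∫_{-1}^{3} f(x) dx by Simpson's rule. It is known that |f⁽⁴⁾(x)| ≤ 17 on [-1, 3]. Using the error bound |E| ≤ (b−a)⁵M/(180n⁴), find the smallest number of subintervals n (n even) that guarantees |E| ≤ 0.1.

Need 17408/(180n⁴) ≤ 0.1.
n⁴ ≥ 17408/(180·0.1) = 967.111 ⇒ n ≥ 5.5766, so the smallest even n is 6. (n must be even for Simpson's rule.)

6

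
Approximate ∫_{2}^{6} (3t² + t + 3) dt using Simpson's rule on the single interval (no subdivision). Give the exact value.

236

S = (b−a)/6 · [f(2) + 4f(4) + f(6)] = 0.666667·[17 + 4·55 + 117] = 236.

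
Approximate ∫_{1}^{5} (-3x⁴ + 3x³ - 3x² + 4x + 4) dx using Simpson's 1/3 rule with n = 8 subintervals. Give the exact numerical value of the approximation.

h = (5 − 1)/8 = 0.5.
Nodes x₀,…,x₈ = 1, 1.5, 2, 2.5, 3, 3.5, 4, 4.5, 5.
f(x) = -3x⁴ + 3x³ - 3x² + 4x + 4: f₀=5, f₁=-1.8125, f₂=-24, f₃=-75.0625, f₄=-173, f₅=-340.3125, f₆=-604, f₇=-995.5625, f₈=-1551.
(h/3)·[f₀ + 4f₁ + 2f₂ + 4f₃ + 2f₄ + 4f₅ + 2f₆ + 4f₇ + f₈] = 0.166667·(-8799) = -1466.5.

-1466.5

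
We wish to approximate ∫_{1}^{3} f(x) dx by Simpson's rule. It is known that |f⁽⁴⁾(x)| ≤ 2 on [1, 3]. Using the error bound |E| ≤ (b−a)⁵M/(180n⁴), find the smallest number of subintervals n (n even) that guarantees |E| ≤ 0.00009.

8

Need 64/(180n⁴) ≤ 0.00009.
n⁴ ≥ 64/(180·0.00009) = 3950.62 ⇒ n ≥ 7.9280, so the smallest even n is 8. (n must be even for Simpson's rule.)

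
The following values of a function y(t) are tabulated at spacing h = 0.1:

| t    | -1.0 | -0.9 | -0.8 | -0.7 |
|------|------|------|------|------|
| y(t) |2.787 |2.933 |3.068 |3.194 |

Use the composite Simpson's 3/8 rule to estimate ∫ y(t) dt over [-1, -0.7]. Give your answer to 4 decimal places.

h = 0.1, n = 3.
(3h/8)·[y₀ + 3y₁ + 3y₂ + y₃] = 0.0375·(23.984) = 0.8994.

0.8994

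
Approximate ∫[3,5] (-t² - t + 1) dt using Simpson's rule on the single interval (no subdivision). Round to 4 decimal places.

S = (b−a)/6 · [f(3) + 4f(4) + f(5)] = 0.333333·[(-11) + 4·(-19) + (-29)] = -38.6667.

-38.6667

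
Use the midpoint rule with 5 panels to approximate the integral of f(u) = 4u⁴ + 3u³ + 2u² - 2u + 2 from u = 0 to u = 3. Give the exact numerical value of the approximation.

h = (3 − 0)/5 = 0.6.
Midpoints m₁,…,m₅ = 0.3, 0.9, 1.5, 2.1, 2.7.
f(m₁)=1.6934, f(m₂)=6.6314, f(m₃)=33.875, f(m₄)=112.1954, f(m₅)=282.8054.
h·[f(m₁) + f(m₂) + f(m₃) + f(m₄) + f(m₅)] = 0.6·(437.2006) = 262.32036.

262.32036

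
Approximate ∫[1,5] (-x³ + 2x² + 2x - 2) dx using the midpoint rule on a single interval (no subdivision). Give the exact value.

-20

M = (b−a)·f(3) = 4·(-5) = -20.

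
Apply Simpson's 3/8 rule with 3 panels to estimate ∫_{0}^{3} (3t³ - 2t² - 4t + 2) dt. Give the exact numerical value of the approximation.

30.75

h = (3 − 0)/3 = 1.
Nodes t₀,…,t₃ = 0, 1, 2, 3.
f(t) = 3t³ - 2t² - 4t + 2: f₀=2, f₁=-1, f₂=10, f₃=53.
(3h/8)·[f₀ + 3f₁ + 3f₂ + f₃] = 0.375·(82) = 30.75.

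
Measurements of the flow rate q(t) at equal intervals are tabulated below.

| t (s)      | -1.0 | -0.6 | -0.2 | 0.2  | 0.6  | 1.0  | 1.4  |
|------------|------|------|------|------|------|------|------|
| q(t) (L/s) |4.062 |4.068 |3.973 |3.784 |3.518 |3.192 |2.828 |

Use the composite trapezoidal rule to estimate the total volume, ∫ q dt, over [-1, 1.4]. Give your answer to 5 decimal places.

h = 0.4, n = 6.
(h/2)·[y₀ + 2y₁ + 2y₂ + 2y₃ + 2y₄ + 2y₅ + y₆] = 0.2·(43.960) = 8.79200.

8.79200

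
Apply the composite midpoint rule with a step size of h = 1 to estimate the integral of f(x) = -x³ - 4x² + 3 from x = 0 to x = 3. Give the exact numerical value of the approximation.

h = (3 − 0)/3 = 1.
Midpoints m₁,…,m₃ = 0.5, 1.5, 2.5.
f(m₁)=1.875, f(m₂)=-9.375, f(m₃)=-37.625.
h·[f(m₁) + f(m₂) + f(m₃)] = 1·(-45.125) = -45.125.

-45.125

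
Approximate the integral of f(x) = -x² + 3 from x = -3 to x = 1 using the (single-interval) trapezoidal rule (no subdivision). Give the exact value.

T = (b−a)/2 · [f(-3) + f(1)] = 2·[(-6) + 2] = -8.

-8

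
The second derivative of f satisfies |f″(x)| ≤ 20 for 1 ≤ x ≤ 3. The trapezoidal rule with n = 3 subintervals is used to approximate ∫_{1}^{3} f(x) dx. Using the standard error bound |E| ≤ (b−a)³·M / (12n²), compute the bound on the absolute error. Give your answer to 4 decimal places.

|E| ≤ (2)³·20 / (12·3²) = 160/108 = 1.4815.

1.4815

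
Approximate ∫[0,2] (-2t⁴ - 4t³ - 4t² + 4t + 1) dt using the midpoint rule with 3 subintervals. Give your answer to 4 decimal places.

-27.1193

h = (2 − 0)/3 = 0.666667.
Midpoints m₁,…,m₃ = 0.333333, 1, 1.666667.
f(m₁)=1.716049, f(m₂)=-5, f(m₃)=-37.395062.
h·[f(m₁) + f(m₂) + f(m₃)] = 0.666667·(-40.679012) = -27.1193.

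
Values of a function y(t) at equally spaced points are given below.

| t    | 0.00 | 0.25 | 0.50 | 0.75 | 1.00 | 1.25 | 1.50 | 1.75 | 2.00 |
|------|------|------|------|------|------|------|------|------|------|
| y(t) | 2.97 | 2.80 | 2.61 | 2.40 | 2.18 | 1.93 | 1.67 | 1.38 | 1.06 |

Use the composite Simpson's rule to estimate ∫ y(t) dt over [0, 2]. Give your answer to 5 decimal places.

4.24917

h = 0.25, n = 8.
(h/3)·[y₀ + 4y₁ + 2y₂ + 4y₃ + 2y₄ + 4y₅ + 2y₆ + 4y₇ + y₈] = 0.083333·(50.99) = 4.24917.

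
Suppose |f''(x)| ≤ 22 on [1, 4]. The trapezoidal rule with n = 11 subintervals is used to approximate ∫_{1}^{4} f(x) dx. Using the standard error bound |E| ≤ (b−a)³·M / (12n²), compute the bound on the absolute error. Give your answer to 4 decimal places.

0.4091

|E| ≤ (3)³·22 / (12·11²) = 594/1452 = 0.4091.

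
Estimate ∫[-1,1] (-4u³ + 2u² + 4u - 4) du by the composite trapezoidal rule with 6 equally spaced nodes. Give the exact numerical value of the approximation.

-6.56

h = (1 − (-1))/5 = 0.4.
Nodes u₀,…,u₅ = -1, -0.6, -0.2, 0.2, 0.6, 1.
f(u) = -4u³ + 2u² + 4u - 4: f₀=-2, f₁=-4.816, f₂=-4.688, f₃=-3.152, f₄=-1.744, f₅=-2.
(h/2)·[f₀ + 2f₁ + 2f₂ + 2f₃ + 2f₄ + f₅] = 0.2·(-32.8) = -6.56.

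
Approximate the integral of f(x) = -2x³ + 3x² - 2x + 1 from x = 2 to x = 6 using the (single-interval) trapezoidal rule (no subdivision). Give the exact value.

-684

T = (b−a)/2 · [f(2) + f(6)] = 2·[(-7) + (-335)] = -684.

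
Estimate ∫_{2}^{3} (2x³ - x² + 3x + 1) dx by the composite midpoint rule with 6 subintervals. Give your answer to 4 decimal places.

h = (3 − 2)/6 = 0.166667.
Midpoints m₁,…,m₆ = 2.083333, 2.25, 2.416667, 2.583333, 2.75, 2.916667.
f(m₁)=20.994213, f(m₂)=25.46875, f(m₃)=30.637731, f(m₄)=36.556713, f(m₅)=43.28125, f(m₆)=50.866898.
h·[f(m₁) + f(m₂) + f(m₃) + f(m₄) + f(m₅) + f(m₆)] = 0.166667·(207.805556) = 34.6343.

34.6343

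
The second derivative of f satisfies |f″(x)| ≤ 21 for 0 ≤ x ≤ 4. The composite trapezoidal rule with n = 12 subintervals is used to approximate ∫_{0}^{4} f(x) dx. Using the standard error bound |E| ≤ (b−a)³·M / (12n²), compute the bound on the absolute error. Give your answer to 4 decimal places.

|E| ≤ (4)³·21 / (12·12²) = 1344/1728 = 0.7778.

0.7778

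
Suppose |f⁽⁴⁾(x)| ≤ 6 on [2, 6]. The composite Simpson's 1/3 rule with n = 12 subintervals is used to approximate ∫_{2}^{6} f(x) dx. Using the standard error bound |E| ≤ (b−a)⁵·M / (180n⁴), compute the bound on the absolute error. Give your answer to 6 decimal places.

|E| ≤ (4)⁵·6 / (180·12⁴) = 6144/3732480 = 0.001646.

0.001646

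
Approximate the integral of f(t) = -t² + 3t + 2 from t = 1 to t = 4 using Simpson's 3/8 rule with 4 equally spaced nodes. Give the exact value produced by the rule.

h = (4 − 1)/3 = 1.
Nodes t₀,…,t₃ = 1, 2, 3, 4.
f(t) = -t² + 3t + 2: f₀=4, f₁=4, f₂=2, f₃=-2.
(3h/8)·[f₀ + 3f₁ + 3f₂ + f₃] = 0.375·(20) = 7.5.

7.5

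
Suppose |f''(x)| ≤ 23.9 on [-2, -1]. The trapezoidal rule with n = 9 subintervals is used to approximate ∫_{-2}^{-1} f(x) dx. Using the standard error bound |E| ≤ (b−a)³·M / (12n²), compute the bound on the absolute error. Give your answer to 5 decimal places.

|E| ≤ (1)³·23.9 / (12·9²) = 23.9/972 = 0.02459.

0.02459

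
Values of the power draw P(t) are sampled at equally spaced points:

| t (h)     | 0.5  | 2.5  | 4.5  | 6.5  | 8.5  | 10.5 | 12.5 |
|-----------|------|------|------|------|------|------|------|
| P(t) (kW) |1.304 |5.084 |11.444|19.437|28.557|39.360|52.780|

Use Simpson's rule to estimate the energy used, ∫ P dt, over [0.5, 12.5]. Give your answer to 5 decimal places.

h = 2, n = 6.
(h/3)·[y₀ + 4y₁ + 2y₂ + 4y₃ + 2y₄ + 4y₅ + y₆] = 0.666667·(389.610) = 259.74000.

259.74000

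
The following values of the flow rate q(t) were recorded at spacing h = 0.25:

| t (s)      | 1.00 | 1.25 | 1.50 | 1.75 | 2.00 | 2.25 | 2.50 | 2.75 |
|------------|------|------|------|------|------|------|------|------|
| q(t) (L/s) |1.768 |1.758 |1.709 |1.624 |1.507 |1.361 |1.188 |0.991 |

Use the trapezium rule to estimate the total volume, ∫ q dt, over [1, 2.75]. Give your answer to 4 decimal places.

h = 0.25, n = 7.
(h/2)·[y₀ + 2y₁ + 2y₂ + 2y₃ + 2y₄ + 2y₅ + 2y₆ + y₇] = 0.125·(21.053) = 2.6316.

2.6316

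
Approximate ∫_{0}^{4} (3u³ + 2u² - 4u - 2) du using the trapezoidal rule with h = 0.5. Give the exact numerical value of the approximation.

h = (4 − 0)/8 = 0.5.
Nodes u₀,…,u₈ = 0, 0.5, 1, 1.5, 2, 2.5, 3, 3.5, 4.
f(u) = 3u³ + 2u² - 4u - 2: f₀=-2, f₁=-3.125, f₂=-1, f₃=6.625, f₄=22, f₅=47.375, f₆=85, f₇=137.125, f₈=206.
(h/2)·[f₀ + 2f₁ + 2f₂ + 2f₃ + 2f₄ + 2f₅ + 2f₆ + 2f₇ + f₈] = 0.25·(792) = 198.

198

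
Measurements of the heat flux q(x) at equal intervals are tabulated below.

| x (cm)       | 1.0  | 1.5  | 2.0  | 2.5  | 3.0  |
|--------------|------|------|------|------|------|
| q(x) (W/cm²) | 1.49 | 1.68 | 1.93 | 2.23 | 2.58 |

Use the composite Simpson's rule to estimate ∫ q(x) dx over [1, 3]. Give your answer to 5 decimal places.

h = 0.5, n = 4.
(h/3)·[y₀ + 4y₁ + 2y₂ + 4y₃ + y₄] = 0.166667·(23.57) = 3.92833.

3.92833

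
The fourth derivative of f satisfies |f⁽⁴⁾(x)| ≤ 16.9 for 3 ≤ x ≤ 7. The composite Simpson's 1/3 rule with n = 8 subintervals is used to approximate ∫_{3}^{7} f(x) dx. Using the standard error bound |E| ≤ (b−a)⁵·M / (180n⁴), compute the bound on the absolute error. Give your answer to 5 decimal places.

0.02347

|E| ≤ (4)⁵·16.9 / (180·8⁴) = 17305.6/737280 = 0.02347.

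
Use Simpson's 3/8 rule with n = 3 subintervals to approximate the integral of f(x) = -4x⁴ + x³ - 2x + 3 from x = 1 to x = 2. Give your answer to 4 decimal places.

-21.0648

h = (2 − 1)/3 = 0.333333.
Nodes x₀,…,x₃ = 1, 1.333333, 1.666667, 2.
f(x) = -4x⁴ + x³ - 2x + 3: f₀=-2, f₁=-9.938272, f₂=-26.567901, f₃=-57.
(3h/8)·[f₀ + 3f₁ + 3f₂ + f₃] = 0.125·(-168.518519) = -21.0648.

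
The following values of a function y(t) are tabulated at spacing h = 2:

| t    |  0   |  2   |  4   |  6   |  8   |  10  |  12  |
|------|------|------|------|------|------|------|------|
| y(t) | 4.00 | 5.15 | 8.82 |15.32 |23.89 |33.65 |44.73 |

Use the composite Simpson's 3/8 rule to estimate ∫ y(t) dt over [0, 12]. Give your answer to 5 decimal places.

h = 2, n = 6.
(3h/8)·[y₀ + 3y₁ + 3y₂ + 2y₃ + 3y₄ + 3y₅ + y₆] = 0.75·(293.90) = 220.42500.

220.42500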